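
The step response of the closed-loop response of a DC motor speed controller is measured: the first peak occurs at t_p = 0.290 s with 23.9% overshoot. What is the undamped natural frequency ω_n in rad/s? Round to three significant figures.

From the overshoot, ζ = −ln(OS)/√(π²+ln²(OS)) = 0.415.
From t_p = π/ω_d, ω_d = π/0.290 = 10.8 rad/s, so ω_n = ω_d/√(1−ζ²) = 11.9 rad/s.

ω_n ≈ 11.9 rad/s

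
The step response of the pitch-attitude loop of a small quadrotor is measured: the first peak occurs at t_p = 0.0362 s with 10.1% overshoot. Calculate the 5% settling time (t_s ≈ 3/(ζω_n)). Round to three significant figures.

From the overshoot, ζ = −ln(OS)/√(π²+ln²(OS)) = 0.589.
t_p = π/ω_d ⇒ ω_d = 86.8 rad/s; then ω_n = ω_d/√(1−ζ²) = 107 rad/s.
t_s ≈ 3/(ζω_n) = 3/(0.589·107) = 0.0474 s.

t_s ≈ 0.0474 s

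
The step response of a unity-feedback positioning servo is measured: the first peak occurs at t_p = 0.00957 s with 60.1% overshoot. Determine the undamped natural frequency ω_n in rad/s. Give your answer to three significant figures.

ω_n ≈ 333 rad/s

From the overshoot, ζ = −ln(OS)/√(π²+ln²(OS)) = 0.160.
t_p = π/ω_d ⇒ ω_d = 328 rad/s; then ω_n = ω_d/√(1−ζ²) = 333 rad/s.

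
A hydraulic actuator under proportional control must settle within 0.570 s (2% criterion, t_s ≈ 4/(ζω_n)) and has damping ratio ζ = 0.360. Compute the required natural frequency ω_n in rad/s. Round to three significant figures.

ω_n ≈ 19.5 rad/s

Rearranging t_s ≈ 4/(ζω_n) gives ω_n = 4/(ζ·t_s) = 4/(0.360 × 0.570) = 19.5 rad/s.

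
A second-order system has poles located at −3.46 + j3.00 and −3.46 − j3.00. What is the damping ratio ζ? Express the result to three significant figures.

The poles are at −σ ± jω_d with σ = 3.46 and ω_d = 3.00, so ω_n = √(σ²+ω_d²) = 4.58 rad/s and ζ = σ/ω_n = 0.756.

ζ ≈ 0.756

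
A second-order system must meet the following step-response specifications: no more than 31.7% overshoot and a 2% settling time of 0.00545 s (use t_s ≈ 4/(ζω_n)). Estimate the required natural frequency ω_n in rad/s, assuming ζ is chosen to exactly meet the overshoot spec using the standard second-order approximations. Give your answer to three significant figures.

ω_n ≈ 2140 rad/s

ζ = −ln(OS)/√(π² + (ln OS)²). With OS = 0.317, ln OS = −1.149 and ζ = 1.149/3.345 = 0.343.
From t_s ≈ 4/(ζω_n): ω_n = 4/(ζ·t_s) = 4/(0.343·0.00545) = 2140 rad/s.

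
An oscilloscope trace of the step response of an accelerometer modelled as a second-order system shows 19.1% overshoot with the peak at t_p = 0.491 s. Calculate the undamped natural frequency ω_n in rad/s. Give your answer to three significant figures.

The overshoot fixes ζ = −ln(OS)/√(π²+ln²(OS)) = 0.466.
t_p = π/ω_d ⇒ ω_d = 6.40 rad/s; then ω_n = ω_d/√(1−ζ²) = 7.23 rad/s.

ω_n ≈ 7.23 rad/s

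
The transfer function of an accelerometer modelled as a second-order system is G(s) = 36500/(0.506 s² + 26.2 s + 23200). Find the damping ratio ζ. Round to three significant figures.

ζ ≈ 0.121

Dividing through by 0.506: denominator becomes s² + 51.78 s + 45850.
So ω_n = √45850 = 214 rad/s and ζ = 51.78/(2·214) = 0.121.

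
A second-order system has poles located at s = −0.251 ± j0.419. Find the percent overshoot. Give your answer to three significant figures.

%OS ≈ 15.2%

With σ = 0.251, ω_d = 0.419: ω_n = √(σ²+ω_d²) = 0.488 rad/s, ζ = σ/ω_n = 0.514.
Overshoot: exp(−π·0.514/√(1−0.514²)) = 0.152, i.e. 15.2%.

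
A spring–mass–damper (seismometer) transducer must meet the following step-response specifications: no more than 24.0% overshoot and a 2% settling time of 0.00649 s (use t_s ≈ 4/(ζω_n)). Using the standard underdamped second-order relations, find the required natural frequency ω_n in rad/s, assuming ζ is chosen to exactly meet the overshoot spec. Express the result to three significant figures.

From %OS = 100·exp(−πζ/√(1−ζ²)), invert to get ζ = −ln(OS)/√(π² + ln²(OS)) with OS = 0.240.
−ln 0.240 = 1.427, so ζ = 1.427/√(π² + 2.037) = 0.414.
Then ω_n = 4/(ζ t_s) = 4/(0.414 × 0.00649) = 1490 rad/s.

ω_n ≈ 1490 rad/s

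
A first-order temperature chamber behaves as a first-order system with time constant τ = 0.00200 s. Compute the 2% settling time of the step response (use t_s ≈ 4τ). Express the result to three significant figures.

t_s ≈ 4τ = 0.00800 s.

t_s ≈ 0.00800 s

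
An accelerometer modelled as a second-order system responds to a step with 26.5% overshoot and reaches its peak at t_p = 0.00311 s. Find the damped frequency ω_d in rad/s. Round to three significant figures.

t_p = π/ω_d, so ω_d = π/0.00311 = 1010 rad/s.

ω_d ≈ 1010 rad/s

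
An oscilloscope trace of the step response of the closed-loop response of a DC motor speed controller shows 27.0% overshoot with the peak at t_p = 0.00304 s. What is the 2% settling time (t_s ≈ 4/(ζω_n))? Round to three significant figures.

t_s ≈ 0.00929 s

From the overshoot, ζ = −ln(OS)/√(π²+ln²(OS)) = 0.385.
From t_p = π/ω_d, ω_d = π/0.00304 = 1030 rad/s, so ω_n = ω_d/√(1−ζ²) = 1120 rad/s.
t_s ≈ 4/(ζω_n) = 4/(0.385·1120) = 0.00929 s.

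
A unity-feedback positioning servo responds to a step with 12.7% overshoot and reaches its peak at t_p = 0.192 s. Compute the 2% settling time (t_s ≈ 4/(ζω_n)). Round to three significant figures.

The overshoot fixes ζ = −ln(OS)/√(π²+ln²(OS)) = 0.549.
From t_p = π/ω_d, ω_d = π/0.192 = 16.4 rad/s, so ω_n = ω_d/√(1−ζ²) = 19.6 rad/s.
t_s ≈ 4/(ζω_n) = 4/(0.549·19.6) = 0.372 s.

t_s ≈ 0.372 s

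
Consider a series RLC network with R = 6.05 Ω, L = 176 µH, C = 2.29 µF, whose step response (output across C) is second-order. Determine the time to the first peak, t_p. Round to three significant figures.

t_p ≈ 0.0000672 s

For a series RLC circuit (capacitor voltage as output), ω_n = 1/√(LC) = 1/√(176 µH · 2.29 µF) = 49800 rad/s.
ζ = (R/2)·√(C/L) = (6.05/2)·√(2.29 µF/176 µH) = 0.345.
ω_d = 49800·√(1 − 0.345²) = 46800 rad/s. t_p = π/ω_d = 0.0000672 s.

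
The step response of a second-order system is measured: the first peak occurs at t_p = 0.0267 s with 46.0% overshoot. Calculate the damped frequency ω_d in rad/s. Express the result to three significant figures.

t_p = π/ω_d, so ω_d = π/0.0267 = 118 rad/s.

ω_d ≈ 118 rad/s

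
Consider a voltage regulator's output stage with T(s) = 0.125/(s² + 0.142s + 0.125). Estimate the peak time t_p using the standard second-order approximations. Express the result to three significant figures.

t_p ≈ 9.07 s

ω_n = √0.125 = 0.354 rad/s; ζ = 0.142/(2·0.354) = 0.201.
The damped frequency ω_d = ω_n√(1−ζ²) = 0.346 rad/s. Then t_p = π/ω_d = 9.07 s.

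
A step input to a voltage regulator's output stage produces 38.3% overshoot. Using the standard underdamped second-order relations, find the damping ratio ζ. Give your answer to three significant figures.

ζ ≈ 0.292

Inverting the overshoot relation: ζ = |ln 0.383|/√(π² + ln²0.383) = 0.292.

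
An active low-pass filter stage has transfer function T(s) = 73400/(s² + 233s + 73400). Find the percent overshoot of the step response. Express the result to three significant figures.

Comparing the denominator to s² + 2ζω_n s + ω_n²: ω_n = √73400 = 271 rad/s, and 2ζω_n = 233 so ζ = 233/(2·271) = 0.430.
%OS = 100 e^{−πζ/√(1−ζ²)} with ζ = 0.430 gives 22.4%.

%OS ≈ 22.4%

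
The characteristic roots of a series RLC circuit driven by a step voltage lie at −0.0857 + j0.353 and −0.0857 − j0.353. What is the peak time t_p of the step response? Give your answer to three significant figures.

t_p = π/ω_d with ω_d = 0.353 (the imaginary part), so t_p = 8.90 s.

t_p ≈ 8.90 s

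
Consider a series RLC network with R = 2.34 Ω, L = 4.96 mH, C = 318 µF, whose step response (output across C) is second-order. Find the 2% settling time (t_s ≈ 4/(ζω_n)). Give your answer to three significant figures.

t_s ≈ 0.0170 s

For a series RLC circuit (capacitor voltage as output), ω_n = 1/√(LC) = 1/√(4.96 mH · 318 µF) = 796 rad/s.
ζ = (R/2)·√(C/L) = (2.34/2)·√(318 µF/4.96 mH) = 0.296.
t_s ≈ 4/(ζω_n) = 0.0170 s.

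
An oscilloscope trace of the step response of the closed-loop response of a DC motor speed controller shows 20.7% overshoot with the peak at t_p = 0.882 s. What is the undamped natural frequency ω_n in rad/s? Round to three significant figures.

From the overshoot, ζ = −ln(OS)/√(π²+ln²(OS)) = 0.448.
From t_p = π/ω_d, ω_d = π/0.882 = 3.56 rad/s, so ω_n = ω_d/√(1−ζ²) = 3.98 rad/s.

ω_n ≈ 3.98 rad/s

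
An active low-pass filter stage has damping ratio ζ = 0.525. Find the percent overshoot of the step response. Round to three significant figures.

For an underdamped second-order system, %OS = 100·exp(−πζ/√(1−ζ²)).
πζ/√(1−ζ²) = π·0.525/√(1−0.276) = 1.938, so %OS = 100·e^(−1.938) = 14.4%.

%OS ≈ 14.4%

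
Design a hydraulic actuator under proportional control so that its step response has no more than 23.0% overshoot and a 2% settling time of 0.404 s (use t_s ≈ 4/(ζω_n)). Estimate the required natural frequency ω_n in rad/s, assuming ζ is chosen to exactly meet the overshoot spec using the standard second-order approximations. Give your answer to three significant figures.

ζ = −ln(OS)/√(π² + (ln OS)²). With OS = 0.230, ln OS = −1.470 and ζ = 1.470/3.468 = 0.424.
Then ω_n = 4/(ζ t_s) = 4/(0.424 × 0.404) = 23.4 rad/s.

ω_n ≈ 23.4 rad/s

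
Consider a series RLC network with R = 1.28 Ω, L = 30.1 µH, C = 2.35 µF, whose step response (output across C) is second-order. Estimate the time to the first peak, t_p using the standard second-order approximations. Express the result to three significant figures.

For a series RLC circuit (capacitor voltage as output), ω_n = 1/√(LC) = 1/√(30.1 µH · 2.35 µF) = 119000 rad/s.
ζ = (R/2)·√(C/L) = (1.28/2)·√(2.35 µF/30.1 µH) = 0.179.
The damped frequency ω_d = ω_n√(1−ζ²) = 117000 rad/s. t_p = π/ω_d = 0.0000269 s.

t_p ≈ 0.0000269 s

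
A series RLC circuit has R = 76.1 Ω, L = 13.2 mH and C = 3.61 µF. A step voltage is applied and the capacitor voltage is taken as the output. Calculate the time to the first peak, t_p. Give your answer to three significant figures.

t_p ≈ 0.000882 s

For a series RLC circuit (capacitor voltage as output), ω_n = 1/√(LC) = 1/√(13.2 mH · 3.61 µF) = 4580 rad/s.
ζ = (R/2)·√(C/L) = (76.1/2)·√(3.61 µF/13.2 mH) = 0.629.
The damped frequency ω_d = ω_n√(1−ζ²) = 3560 rad/s. t_p = π/ω_d = 0.000882 s.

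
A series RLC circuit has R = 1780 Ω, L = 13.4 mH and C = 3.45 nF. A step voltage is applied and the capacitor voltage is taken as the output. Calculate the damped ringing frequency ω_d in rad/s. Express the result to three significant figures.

ω_d ≈ 131000 rad/s

For a series RLC circuit (capacitor voltage as output), ω_n = 1/√(LC) = 1/√(13.4 mH · 3.45 nF) = 147000 rad/s.
ζ = (R/2)·√(C/L) = (1780/2)·√(3.45 nF/13.4 mH) = 0.452.
The damped frequency ω_d = ω_n√(1−ζ²) = 131000 rad/s.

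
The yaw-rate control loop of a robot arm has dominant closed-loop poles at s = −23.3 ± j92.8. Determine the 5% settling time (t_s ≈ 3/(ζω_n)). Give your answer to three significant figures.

For poles at −σ ± jω_d, ζω_n = σ = 23.3, so t_s ≈ 3/σ = 0.129 s.

t_s ≈ 0.129 s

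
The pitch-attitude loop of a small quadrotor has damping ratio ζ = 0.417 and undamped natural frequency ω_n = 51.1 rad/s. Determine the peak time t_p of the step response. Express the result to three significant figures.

t_p ≈ 0.0676 s

The damped frequency is ω_d = ω_n√(1−ζ²) = 51.1·√(1−0.174) = 46.4 rad/s.
Peak time t_p = π/ω_d = π/46.4 = 0.0676 s.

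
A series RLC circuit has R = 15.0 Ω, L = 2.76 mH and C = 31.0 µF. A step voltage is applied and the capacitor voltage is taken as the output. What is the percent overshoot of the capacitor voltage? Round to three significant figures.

For a series RLC circuit (capacitor voltage as output), ω_n = 1/√(LC) = 1/√(2.76 mH · 31.0 µF) = 3420 rad/s.
ζ = (R/2)·√(C/L) = (15.0/2)·√(31.0 µF/2.76 mH) = 0.795.
%OS = 100·exp(−πζ/√(1−ζ²)) = 1.63%.

%OS ≈ 1.63%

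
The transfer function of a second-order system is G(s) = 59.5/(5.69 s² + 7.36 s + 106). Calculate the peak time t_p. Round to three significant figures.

t_p ≈ 0.736 s

Dividing through by 5.69: denominator becomes s² + 1.293 s + 18.63.
So ω_n = √18.63 = 4.32 rad/s and ζ = 1.293/(2·4.32) = 0.150.
ω_d = ω_n√(1−ζ²) = 4.27 rad/s. t_p = π/ω_d = 0.736 s.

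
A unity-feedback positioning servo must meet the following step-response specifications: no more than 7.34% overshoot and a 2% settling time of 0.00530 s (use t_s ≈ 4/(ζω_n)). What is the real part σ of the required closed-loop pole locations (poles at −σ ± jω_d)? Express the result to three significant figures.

The settling-time spec alone fixes σ = ζω_n = 4/t_s = 4/0.00530 = 755.
(Overshoot then fixes ζ = 0.639 and hence ω_d = σ·√(1−ζ²)/ζ = 908 rad/s.)

σ ≈ 755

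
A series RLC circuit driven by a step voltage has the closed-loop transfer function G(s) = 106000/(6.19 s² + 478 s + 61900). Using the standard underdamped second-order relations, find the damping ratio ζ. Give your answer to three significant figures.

ζ ≈ 0.386

Dividing through by 6.19: denominator becomes s² + 77.22 s + 10000.
So ω_n = √10000 = 100 rad/s and ζ = 77.22/(2·100) = 0.386.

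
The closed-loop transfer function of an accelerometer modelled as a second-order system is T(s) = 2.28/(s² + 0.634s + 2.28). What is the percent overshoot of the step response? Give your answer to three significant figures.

%OS ≈ 50.9%

ω_n = √2.28 = 1.51 rad/s; ζ = 0.634/(2·1.51) = 0.210.
%OS = 100 e^{−πζ/√(1−ζ²)} with ζ = 0.210 gives 50.9%.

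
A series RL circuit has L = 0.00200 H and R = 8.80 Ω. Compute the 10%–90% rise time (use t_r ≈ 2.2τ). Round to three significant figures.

τ = L/R = 0.00200/8.80 = 0.000227 s.
t_r ≈ 2.2τ = 0.000500 s.

t_r ≈ 0.000500 s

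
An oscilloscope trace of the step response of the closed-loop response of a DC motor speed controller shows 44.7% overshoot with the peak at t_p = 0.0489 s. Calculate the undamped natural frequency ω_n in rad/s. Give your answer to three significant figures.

ω_n ≈ 66.3 rad/s

From the overshoot, ζ = −ln(OS)/√(π²+ln²(OS)) = 0.248.
From t_p = π/ω_d, ω_d = π/0.0489 = 64.2 rad/s, so ω_n = ω_d/√(1−ζ²) = 66.3 rad/s.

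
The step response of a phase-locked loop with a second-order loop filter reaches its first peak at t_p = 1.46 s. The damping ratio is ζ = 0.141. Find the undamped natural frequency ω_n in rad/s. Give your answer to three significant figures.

Peak time t_p = π/ω_d, so ω_d = π/t_p = π/1.46 = 2.15 rad/s.
ω_n = ω_d/√(1−ζ²) = 2.15/√0.980 = 2.17 rad/s.

ω_n ≈ 2.17 rad/s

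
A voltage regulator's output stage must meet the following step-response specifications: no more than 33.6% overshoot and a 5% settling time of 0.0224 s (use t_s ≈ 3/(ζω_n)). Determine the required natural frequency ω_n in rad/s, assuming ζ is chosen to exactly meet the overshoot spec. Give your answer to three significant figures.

ω_n ≈ 408 rad/s

Inverting the overshoot relation: ζ = |ln 0.336|/√(π² + ln²0.336) = 0.328.
Then ω_n = 3/(ζ t_s) = 3/(0.328 × 0.0224) = 408 rad/s.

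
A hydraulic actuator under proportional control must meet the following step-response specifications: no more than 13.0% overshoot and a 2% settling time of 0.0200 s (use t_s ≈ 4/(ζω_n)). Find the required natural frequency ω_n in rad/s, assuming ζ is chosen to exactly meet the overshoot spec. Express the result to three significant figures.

ω_n ≈ 367 rad/s

ζ = −ln(OS)/√(π² + (ln OS)²). With OS = 0.130, ln OS = −2.040 and ζ = 2.040/3.746 = 0.545.
Then ω_n = 4/(ζ t_s) = 4/(0.545 × 0.0200) = 367 rad/s.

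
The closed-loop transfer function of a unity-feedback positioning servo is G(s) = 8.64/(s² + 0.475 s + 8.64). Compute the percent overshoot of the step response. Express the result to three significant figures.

%OS ≈ 77.5%

Matching coefficients with s² + 2ζω_n s + ω_n² gives ω_n² = 8.64 ⇒ ω_n = 2.94 rad/s, and ζ = 0.475/(2ω_n) = 0.0808.
Overshoot: exp(−π·0.0808/√(1−0.0808²)) = 0.775, i.e. 77.5%.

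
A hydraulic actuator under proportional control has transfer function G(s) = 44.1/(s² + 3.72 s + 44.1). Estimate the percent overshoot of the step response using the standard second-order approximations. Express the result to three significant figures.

%OS ≈ 40.0%

ω_n = √44.1 = 6.64 rad/s; ζ = 3.72/(2·6.64) = 0.280.
%OS = 100·exp(−πζ/√(1−ζ²)) = 40.0%.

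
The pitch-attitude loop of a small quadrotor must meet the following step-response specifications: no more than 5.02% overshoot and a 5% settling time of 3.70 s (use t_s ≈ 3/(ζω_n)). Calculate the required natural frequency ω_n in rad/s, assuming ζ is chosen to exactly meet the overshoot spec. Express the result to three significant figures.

ω_n ≈ 1.18 rad/s

Inverting the overshoot relation: ζ = |ln 0.0502|/√(π² + ln²0.0502) = 0.690.
Then ω_n = 3/(ζ t_s) = 3/(0.690 × 3.70) = 1.18 rad/s.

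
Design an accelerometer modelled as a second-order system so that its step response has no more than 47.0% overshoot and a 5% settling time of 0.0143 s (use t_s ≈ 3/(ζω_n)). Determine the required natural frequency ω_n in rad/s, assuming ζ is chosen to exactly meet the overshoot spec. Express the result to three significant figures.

ζ = −ln(OS)/√(π² + (ln OS)²). With OS = 0.470, ln OS = −0.7550 and ζ = 0.7550/3.231 = 0.234.
Then ω_n = 3/(ζ t_s) = 3/(0.234 × 0.0143) = 898 rad/s.

ω_n ≈ 898 rad/s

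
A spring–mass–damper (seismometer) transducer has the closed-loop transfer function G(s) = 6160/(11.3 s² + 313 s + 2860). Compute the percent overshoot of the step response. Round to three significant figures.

Dividing through by 11.3: denominator becomes s² + 27.70 s + 253.1.
So ω_n = √253.1 = 15.9 rad/s and ζ = 27.70/(2·15.9) = 0.871.
%OS = 100 e^{−πζ/√(1−ζ²)} with ζ = 0.871 gives 0.386%.

%OS ≈ 0.386%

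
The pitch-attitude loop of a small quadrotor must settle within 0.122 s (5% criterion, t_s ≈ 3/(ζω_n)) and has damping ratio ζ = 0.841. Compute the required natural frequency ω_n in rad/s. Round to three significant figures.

Rearranging t_s ≈ 3/(ζω_n) gives ω_n = 3/(ζ·t_s) = 3/(0.841 × 0.122) = 29.2 rad/s.

ω_n ≈ 29.2 rad/s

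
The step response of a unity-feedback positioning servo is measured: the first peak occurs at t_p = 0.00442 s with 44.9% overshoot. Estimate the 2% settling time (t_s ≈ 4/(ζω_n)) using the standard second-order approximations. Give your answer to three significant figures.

From the overshoot, ζ = −ln(OS)/√(π²+ln²(OS)) = 0.247.
From t_p = π/ω_d, ω_d = π/0.00442 = 711 rad/s, so ω_n = ω_d/√(1−ζ²) = 733 rad/s.
t_s ≈ 4/(ζω_n) = 4/(0.247·733) = 0.0221 s.

t_s ≈ 0.0221 s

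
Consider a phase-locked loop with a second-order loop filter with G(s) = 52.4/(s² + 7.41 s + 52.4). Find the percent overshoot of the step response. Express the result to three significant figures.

%OS ≈ 15.4%

ω_n = √52.4 = 7.24 rad/s; ζ = 7.41/(2·7.24) = 0.512.
Overshoot: exp(−π·0.512/√(1−0.512²)) = 0.154, i.e. 15.4%.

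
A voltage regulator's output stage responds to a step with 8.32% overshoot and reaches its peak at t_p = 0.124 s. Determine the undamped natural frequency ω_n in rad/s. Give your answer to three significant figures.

ω_n ≈ 32.3 rad/s

ζ from %OS: ζ = |ln 0.0832|/√(π²+ln²0.0832) = 0.621.
t_p = π/ω_d ⇒ ω_d = 25.3 rad/s; then ω_n = ω_d/√(1−ζ²) = 32.3 rad/s.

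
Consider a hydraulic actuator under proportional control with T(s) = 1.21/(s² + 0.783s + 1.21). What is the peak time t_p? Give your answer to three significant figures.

ω_n = √1.21 = 1.10 rad/s; ζ = 0.783/(2·1.10) = 0.356.
ω_d = ω_n√(1−ζ²) = 1.03 rad/s. Then t_p = π/ω_d = 3.06 s.

t_p ≈ 3.06 s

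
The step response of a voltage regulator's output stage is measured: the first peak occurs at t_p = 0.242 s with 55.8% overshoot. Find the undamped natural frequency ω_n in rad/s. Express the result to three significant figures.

From the overshoot, ζ = −ln(OS)/√(π²+ln²(OS)) = 0.183.
t_p = π/ω_d ⇒ ω_d = 13.0 rad/s; then ω_n = ω_d/√(1−ζ²) = 13.2 rad/s.

ω_n ≈ 13.2 rad/s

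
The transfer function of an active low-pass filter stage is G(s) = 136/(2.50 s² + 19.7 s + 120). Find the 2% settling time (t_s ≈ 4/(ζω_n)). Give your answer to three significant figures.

Dividing through by 2.50: denominator becomes s² + 7.880 s + 48.00.
So ω_n = √48.00 = 6.93 rad/s and ζ = 7.880/(2·6.93) = 0.569.
t_s ≈ 4/(ζω_n) = 1.02 s.

t_s ≈ 1.02 s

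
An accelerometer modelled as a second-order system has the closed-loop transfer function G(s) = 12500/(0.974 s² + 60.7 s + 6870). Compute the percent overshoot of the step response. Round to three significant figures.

Dividing through by 0.974: denominator becomes s² + 62.32 s + 7053.
So ω_n = √7053 = 84.0 rad/s and ζ = 62.32/(2·84.0) = 0.371.
%OS = 100 e^{−πζ/√(1−ζ²)} with ζ = 0.371 gives 28.5%.

%OS ≈ 28.5%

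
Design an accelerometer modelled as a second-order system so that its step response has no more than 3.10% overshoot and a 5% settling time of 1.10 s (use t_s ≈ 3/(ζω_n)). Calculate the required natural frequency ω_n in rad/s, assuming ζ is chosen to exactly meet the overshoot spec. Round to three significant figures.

ω_n ≈ 3.68 rad/s

From %OS = 100·exp(−πζ/√(1−ζ²)), invert to get ζ = −ln(OS)/√(π² + ln²(OS)) with OS = 0.0310.
−ln 0.0310 = 3.474, so ζ = 3.474/√(π² + 12.07) = 0.742.
Then ω_n = 3/(ζ t_s) = 3/(0.742 × 1.10) = 3.68 rad/s.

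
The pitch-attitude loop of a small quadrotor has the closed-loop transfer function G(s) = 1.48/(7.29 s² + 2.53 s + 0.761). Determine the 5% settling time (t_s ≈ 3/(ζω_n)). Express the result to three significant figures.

Dividing through by 7.29: denominator becomes s² + 0.3471 s + 0.1044.
So ω_n = √0.1044 = 0.323 rad/s and ζ = 0.3471/(2·0.323) = 0.537.
t_s ≈ 3/(ζω_n) = 17.3 s.

t_s ≈ 17.3 s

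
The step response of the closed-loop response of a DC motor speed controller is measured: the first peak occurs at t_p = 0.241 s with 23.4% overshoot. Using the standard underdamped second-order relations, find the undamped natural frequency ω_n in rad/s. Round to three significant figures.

ω_n ≈ 14.4 rad/s

From the overshoot, ζ = −ln(OS)/√(π²+ln²(OS)) = 0.420.
t_p = π/ω_d ⇒ ω_d = 13.0 rad/s; then ω_n = ω_d/√(1−ζ²) = 14.4 rad/s.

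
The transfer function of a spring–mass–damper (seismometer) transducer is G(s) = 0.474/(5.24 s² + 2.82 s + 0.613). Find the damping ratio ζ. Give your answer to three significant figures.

Dividing through by 5.24: denominator becomes s² + 0.5382 s + 0.1170.
So ω_n = √0.1170 = 0.342 rad/s and ζ = 0.5382/(2·0.342) = 0.787.

ζ ≈ 0.787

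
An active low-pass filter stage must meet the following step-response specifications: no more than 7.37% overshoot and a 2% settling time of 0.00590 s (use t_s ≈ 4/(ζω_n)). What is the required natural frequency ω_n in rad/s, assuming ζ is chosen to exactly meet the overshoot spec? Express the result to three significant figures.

From %OS = 100·exp(−πζ/√(1−ζ²)), invert to get ζ = −ln(OS)/√(π² + ln²(OS)) with OS = 0.0737.
−ln 0.0737 = 2.608, so ζ = 2.608/√(π² + 6.800) = 0.639.
From t_s ≈ 4/(ζω_n): ω_n = 4/(ζ·t_s) = 4/(0.639·0.00590) = 1060 rad/s.

ω_n ≈ 1060 rad/s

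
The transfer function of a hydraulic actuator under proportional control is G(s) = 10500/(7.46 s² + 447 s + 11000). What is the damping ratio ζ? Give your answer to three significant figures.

ζ ≈ 0.780

Dividing through by 7.46: denominator becomes s² + 59.92 s + 1475.
So ω_n = √1475 = 38.4 rad/s and ζ = 59.92/(2·38.4) = 0.780.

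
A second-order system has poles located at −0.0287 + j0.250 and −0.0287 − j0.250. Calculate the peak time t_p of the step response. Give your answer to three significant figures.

t_p = π/ω_d with ω_d = 0.250 (the imaginary part), so t_p = 12.6 s.

t_p ≈ 12.6 s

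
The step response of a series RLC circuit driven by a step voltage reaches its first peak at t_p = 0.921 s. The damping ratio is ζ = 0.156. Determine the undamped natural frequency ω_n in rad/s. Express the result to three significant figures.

Peak time t_p = π/ω_d, so ω_d = π/t_p = π/0.921 = 3.41 rad/s.
ω_n = ω_d/√(1−ζ²) = 3.41/√0.976 = 3.45 rad/s.

ω_n ≈ 3.45 rad/s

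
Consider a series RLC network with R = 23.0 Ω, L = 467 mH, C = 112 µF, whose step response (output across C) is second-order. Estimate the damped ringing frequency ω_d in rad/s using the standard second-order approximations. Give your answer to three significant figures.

For a series RLC circuit (capacitor voltage as output), ω_n = 1/√(LC) = 1/√(467 mH · 112 µF) = 138 rad/s.
ζ = (R/2)·√(C/L) = (23.0/2)·√(112 µF/467 mH) = 0.178.
ω_d = 138·√(1 − 0.178²) = 136 rad/s.

ω_d ≈ 136 rad/s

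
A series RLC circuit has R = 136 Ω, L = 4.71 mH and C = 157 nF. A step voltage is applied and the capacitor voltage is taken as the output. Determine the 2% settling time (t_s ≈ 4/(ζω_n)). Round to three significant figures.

For a series RLC circuit (capacitor voltage as output), ω_n = 1/√(LC) = 1/√(4.71 mH · 157 nF) = 36800 rad/s.
ζ = (R/2)·√(C/L) = (136/2)·√(157 nF/4.71 mH) = 0.393.
t_s ≈ 4/(ζω_n) = 0.000277 s.

t_s ≈ 0.000277 s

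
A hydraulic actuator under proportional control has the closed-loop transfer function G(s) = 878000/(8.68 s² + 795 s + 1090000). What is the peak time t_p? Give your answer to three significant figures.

Dividing through by 8.68: denominator becomes s² + 91.59 s + 125600.
So ω_n = √125600 = 354 rad/s and ζ = 91.59/(2·354) = 0.129.
The damped frequency ω_d = ω_n√(1−ζ²) = 351 rad/s. t_p = π/ω_d = 0.00894 s.

t_p ≈ 0.00894 s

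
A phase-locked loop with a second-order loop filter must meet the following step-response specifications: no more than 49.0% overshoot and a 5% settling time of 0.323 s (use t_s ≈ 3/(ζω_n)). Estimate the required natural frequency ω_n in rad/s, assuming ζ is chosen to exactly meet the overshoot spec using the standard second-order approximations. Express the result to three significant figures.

ω_n ≈ 41.9 rad/s

ζ = −ln(OS)/√(π² + (ln OS)²). With OS = 0.490, ln OS = −0.7133 and ζ = 0.7133/3.222 = 0.221.
Then ω_n = 3/(ζ t_s) = 3/(0.221 × 0.323) = 41.9 rad/s.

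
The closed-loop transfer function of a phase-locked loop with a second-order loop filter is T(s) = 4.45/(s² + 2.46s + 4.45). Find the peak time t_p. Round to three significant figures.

Comparing the denominator to s² + 2ζω_n s + ω_n²: ω_n = √4.45 = 2.11 rad/s, and 2ζω_n = 2.46 so ζ = 2.46/(2·2.11) = 0.583.
The damped frequency ω_d = ω_n√(1−ζ²) = 1.71 rad/s. Then t_p = π/ω_d = 1.83 s.

t_p ≈ 1.83 s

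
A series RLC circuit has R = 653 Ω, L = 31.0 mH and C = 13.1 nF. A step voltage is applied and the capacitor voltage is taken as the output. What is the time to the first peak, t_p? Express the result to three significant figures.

For a series RLC circuit (capacitor voltage as output), ω_n = 1/√(LC) = 1/√(31.0 mH · 13.1 nF) = 49600 rad/s.
ζ = (R/2)·√(C/L) = (653/2)·√(13.1 nF/31.0 mH) = 0.212.
ω_d = 49600·√(1 − 0.212²) = 48500 rad/s. t_p = π/ω_d = 0.0000648 s.

t_p ≈ 0.0000648 s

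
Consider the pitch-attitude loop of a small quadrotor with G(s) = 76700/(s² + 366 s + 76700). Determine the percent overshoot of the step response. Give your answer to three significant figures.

%OS ≈ 6.29%

ω_n = √76700 = 277 rad/s; ζ = 366/(2·277) = 0.661.
%OS = 100 e^{−πζ/√(1−ζ²)} with ζ = 0.661 gives 6.29%.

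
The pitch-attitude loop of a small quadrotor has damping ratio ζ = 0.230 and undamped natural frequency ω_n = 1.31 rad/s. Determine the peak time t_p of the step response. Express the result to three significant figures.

The damped frequency is ω_d = ω_n√(1−ζ²) = 1.31·√(1−0.0529) = 1.27 rad/s.
Peak time t_p = π/ω_d = π/1.27 = 2.46 s.

t_p ≈ 2.46 s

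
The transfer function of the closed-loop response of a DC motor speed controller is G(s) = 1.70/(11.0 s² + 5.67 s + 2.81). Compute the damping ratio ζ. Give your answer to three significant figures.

Dividing through by 11.0: denominator becomes s² + 0.5155 s + 0.2555.
So ω_n = √0.2555 = 0.505 rad/s and ζ = 0.5155/(2·0.505) = 0.510.

ζ ≈ 0.510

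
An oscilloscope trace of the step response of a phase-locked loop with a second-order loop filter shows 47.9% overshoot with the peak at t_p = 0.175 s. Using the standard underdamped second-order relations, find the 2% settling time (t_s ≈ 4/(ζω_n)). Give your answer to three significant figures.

t_s ≈ 0.951 s

ζ from %OS: ζ = |ln 0.479|/√(π²+ln²0.479) = 0.228.
From t_p = π/ω_d, ω_d = π/0.175 = 18.0 rad/s, so ω_n = ω_d/√(1−ζ²) = 18.4 rad/s.
t_s ≈ 4/(ζω_n) = 4/(0.228·18.4) = 0.951 s.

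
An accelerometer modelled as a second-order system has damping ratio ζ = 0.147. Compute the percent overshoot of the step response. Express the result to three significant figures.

For an underdamped second-order system, %OS = 100·exp(−πζ/√(1−ζ²)).
πζ/√(1−ζ²) = π·0.147/√(1−0.0216) = 0.4669, so %OS = 100·e^(−0.4669) = 62.7%.

%OS ≈ 62.7%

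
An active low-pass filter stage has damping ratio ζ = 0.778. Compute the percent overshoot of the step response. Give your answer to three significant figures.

%OS ≈ 2.04%

For an underdamped second-order system, %OS = 100·exp(−πζ/√(1−ζ²)).
πζ/√(1−ζ²) = π·0.778/√(1−0.605) = 3.890, so %OS = 100·e^(−3.890) = 2.04%.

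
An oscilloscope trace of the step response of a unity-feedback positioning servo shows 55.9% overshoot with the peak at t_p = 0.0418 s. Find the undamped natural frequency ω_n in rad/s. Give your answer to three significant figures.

From the overshoot, ζ = −ln(OS)/√(π²+ln²(OS)) = 0.182.
t_p = π/ω_d ⇒ ω_d = 75.2 rad/s; then ω_n = ω_d/√(1−ζ²) = 76.4 rad/s.

ω_n ≈ 76.4 rad/s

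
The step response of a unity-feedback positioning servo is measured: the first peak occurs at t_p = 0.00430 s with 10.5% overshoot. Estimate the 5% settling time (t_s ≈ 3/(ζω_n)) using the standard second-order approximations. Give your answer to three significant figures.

From the overshoot, ζ = −ln(OS)/√(π²+ln²(OS)) = 0.583.
t_p = π/ω_d ⇒ ω_d = 731 rad/s; then ω_n = ω_d/√(1−ζ²) = 899 rad/s.
t_s ≈ 3/(ζω_n) = 3/(0.583·899) = 0.00572 s.

t_s ≈ 0.00572 s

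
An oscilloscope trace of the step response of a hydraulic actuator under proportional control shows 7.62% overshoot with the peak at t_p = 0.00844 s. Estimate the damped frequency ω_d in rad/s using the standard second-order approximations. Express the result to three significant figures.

ω_d ≈ 372 rad/s

t_p = π/ω_d, so ω_d = π/0.00844 = 372 rad/s.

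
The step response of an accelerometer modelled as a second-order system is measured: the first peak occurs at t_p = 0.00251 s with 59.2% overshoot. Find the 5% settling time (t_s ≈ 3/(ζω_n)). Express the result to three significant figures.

t_s ≈ 0.0144 s

The overshoot fixes ζ = −ln(OS)/√(π²+ln²(OS)) = 0.165.
From t_p = π/ω_d, ω_d = π/0.00251 = 1250 rad/s, so ω_n = ω_d/√(1−ζ²) = 1270 rad/s.
t_s ≈ 3/(ζω_n) = 3/(0.165·1270) = 0.0144 s.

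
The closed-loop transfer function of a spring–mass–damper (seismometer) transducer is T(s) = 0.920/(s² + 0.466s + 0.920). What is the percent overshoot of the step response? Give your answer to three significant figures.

%OS ≈ 45.5%

Comparing the denominator to s² + 2ζω_n s + ω_n²: ω_n = √0.920 = 0.959 rad/s, and 2ζω_n = 0.466 so ζ = 0.466/(2·0.959) = 0.243.
%OS = 100 e^{−πζ/√(1−ζ²)} with ζ = 0.243 gives 45.5%.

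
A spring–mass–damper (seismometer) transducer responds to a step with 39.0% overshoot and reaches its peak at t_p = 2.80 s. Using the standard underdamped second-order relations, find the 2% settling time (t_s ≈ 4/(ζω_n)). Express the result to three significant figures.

From the overshoot, ζ = −ln(OS)/√(π²+ln²(OS)) = 0.287.
From t_p = π/ω_d, ω_d = π/2.80 = 1.12 rad/s, so ω_n = ω_d/√(1−ζ²) = 1.17 rad/s.
t_s ≈ 4/(ζω_n) = 4/(0.287·1.17) = 11.9 s.

t_s ≈ 11.9 s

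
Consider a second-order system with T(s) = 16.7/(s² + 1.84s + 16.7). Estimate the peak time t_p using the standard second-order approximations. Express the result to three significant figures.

t_p ≈ 0.789 s

Matching coefficients with s² + 2ζω_n s + ω_n² gives ω_n² = 16.7 ⇒ ω_n = 4.09 rad/s, and ζ = 1.84/(2ω_n) = 0.225.
The damped frequency ω_d = ω_n√(1−ζ²) = 3.98 rad/s. Then t_p = π/ω_d = 0.789 s.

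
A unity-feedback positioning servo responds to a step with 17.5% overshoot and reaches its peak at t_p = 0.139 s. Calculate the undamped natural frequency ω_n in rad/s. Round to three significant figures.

ω_n ≈ 25.8 rad/s

From the overshoot, ζ = −ln(OS)/√(π²+ln²(OS)) = 0.485.
t_p = π/ω_d ⇒ ω_d = 22.6 rad/s; then ω_n = ω_d/√(1−ζ²) = 25.8 rad/s.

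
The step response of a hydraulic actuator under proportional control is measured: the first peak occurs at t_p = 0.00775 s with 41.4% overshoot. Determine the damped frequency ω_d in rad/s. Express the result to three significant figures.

ω_d ≈ 405 rad/s

t_p = π/ω_d, so ω_d = π/0.00775 = 405 rad/s.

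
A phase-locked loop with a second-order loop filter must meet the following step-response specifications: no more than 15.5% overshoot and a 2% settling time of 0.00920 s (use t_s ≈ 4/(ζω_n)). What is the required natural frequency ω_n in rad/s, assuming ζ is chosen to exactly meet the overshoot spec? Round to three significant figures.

ζ = −ln(OS)/√(π² + (ln OS)²). With OS = 0.155, ln OS = −1.864 and ζ = 1.864/3.653 = 0.510.
Then ω_n = 4/(ζ t_s) = 4/(0.510 × 0.00920) = 852 rad/s.

ω_n ≈ 852 rad/s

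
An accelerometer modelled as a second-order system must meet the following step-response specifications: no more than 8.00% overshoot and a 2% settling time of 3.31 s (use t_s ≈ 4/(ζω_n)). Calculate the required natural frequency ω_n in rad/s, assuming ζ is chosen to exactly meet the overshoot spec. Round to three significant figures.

From %OS = 100·exp(−πζ/√(1−ζ²)), invert to get ζ = −ln(OS)/√(π² + ln²(OS)) with OS = 0.0800.
−ln 0.0800 = 2.526, so ζ = 2.526/√(π² + 6.379) = 0.627.
From t_s ≈ 4/(ζω_n): ω_n = 4/(ζ·t_s) = 4/(0.627·3.31) = 1.93 rad/s.

ω_n ≈ 1.93 rad/s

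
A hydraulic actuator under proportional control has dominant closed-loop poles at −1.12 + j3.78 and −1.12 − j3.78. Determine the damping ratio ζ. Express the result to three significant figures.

The poles are at −σ ± jω_d with σ = 1.12 and ω_d = 3.78, so ω_n = √(σ²+ω_d²) = 3.94 rad/s and ζ = σ/ω_n = 0.284.

ζ ≈ 0.284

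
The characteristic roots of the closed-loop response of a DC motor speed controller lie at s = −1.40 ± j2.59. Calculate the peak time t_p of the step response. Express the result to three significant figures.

t_p = π/ω_d with ω_d = 2.59 (the imaginary part), so t_p = 1.21 s.

t_p ≈ 1.21 s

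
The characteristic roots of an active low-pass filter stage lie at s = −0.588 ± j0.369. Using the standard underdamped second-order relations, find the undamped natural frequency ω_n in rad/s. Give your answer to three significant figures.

ω_n ≈ 0.694 rad/s

The poles are at −σ ± jω_d with σ = 0.588 and ω_d = 0.369, so ω_n = √(σ²+ω_d²) = 0.694 rad/s and ζ = σ/ω_n = 0.847.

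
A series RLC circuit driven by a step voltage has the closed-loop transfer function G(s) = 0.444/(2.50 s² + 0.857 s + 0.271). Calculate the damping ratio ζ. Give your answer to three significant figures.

Dividing through by 2.50: denominator becomes s² + 0.3428 s + 0.1084.
So ω_n = √0.1084 = 0.329 rad/s and ζ = 0.3428/(2·0.329) = 0.521.

ζ ≈ 0.521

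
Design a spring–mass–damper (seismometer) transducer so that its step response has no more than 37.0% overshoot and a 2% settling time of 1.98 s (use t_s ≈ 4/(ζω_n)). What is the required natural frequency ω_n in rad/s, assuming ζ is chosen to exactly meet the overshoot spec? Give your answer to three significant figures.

ζ = −ln(OS)/√(π² + (ln OS)²). With OS = 0.370, ln OS = −0.9943 and ζ = 0.9943/3.295 = 0.302.
From t_s ≈ 4/(ζω_n): ω_n = 4/(ζ·t_s) = 4/(0.302·1.98) = 6.70 rad/s.

ω_n ≈ 6.70 rad/s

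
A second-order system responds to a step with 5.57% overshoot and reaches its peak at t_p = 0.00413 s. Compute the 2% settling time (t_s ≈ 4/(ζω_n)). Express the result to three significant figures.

From the overshoot, ζ = −ln(OS)/√(π²+ln²(OS)) = 0.677.
t_p = π/ω_d ⇒ ω_d = 761 rad/s; then ω_n = ω_d/√(1−ζ²) = 1030 rad/s.
t_s ≈ 4/(ζω_n) = 4/(0.677·1030) = 0.00572 s.

t_s ≈ 0.00572 s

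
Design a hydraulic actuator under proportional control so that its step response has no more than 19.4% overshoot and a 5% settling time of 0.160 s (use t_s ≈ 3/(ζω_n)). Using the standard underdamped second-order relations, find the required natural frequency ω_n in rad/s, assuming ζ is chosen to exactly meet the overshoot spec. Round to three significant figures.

ζ = −ln(OS)/√(π² + (ln OS)²). With OS = 0.194, ln OS = −1.640 and ζ = 1.640/3.544 = 0.463.
From t_s ≈ 3/(ζω_n): ω_n = 3/(ζ·t_s) = 3/(0.463·0.160) = 40.5 rad/s.

ω_n ≈ 40.5 rad/s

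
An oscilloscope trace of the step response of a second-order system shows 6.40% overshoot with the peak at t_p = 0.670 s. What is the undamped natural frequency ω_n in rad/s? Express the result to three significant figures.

ω_n ≈ 6.23 rad/s

From the overshoot, ζ = −ln(OS)/√(π²+ln²(OS)) = 0.659.
From t_p = π/ω_d, ω_d = π/0.670 = 4.69 rad/s, so ω_n = ω_d/√(1−ζ²) = 6.23 rad/s.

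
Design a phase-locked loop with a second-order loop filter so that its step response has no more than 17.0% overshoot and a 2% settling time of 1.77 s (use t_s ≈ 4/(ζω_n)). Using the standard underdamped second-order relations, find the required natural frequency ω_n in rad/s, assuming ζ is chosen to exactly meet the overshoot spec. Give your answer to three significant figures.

ω_n ≈ 4.60 rad/s

ζ = −ln(OS)/√(π² + (ln OS)²). With OS = 0.170, ln OS = −1.772 and ζ = 1.772/3.607 = 0.491.
From t_s ≈ 4/(ζω_n): ω_n = 4/(ζ·t_s) = 4/(0.491·1.77) = 4.60 rad/s.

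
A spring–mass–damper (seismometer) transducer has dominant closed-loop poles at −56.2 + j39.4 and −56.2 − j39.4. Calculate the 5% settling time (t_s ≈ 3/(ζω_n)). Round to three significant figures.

For poles at −σ ± jω_d, ζω_n = σ = 56.2, so t_s ≈ 3/σ = 0.0534 s.

t_s ≈ 0.0534 s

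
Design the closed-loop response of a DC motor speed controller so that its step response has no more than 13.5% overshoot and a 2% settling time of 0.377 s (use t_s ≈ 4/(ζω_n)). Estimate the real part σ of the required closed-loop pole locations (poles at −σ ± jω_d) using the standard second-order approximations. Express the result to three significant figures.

The settling-time spec alone fixes σ = ζω_n = 4/t_s = 4/0.377 = 10.6.
(Overshoot then fixes ζ = 0.538 and hence ω_d = σ·√(1−ζ²)/ζ = 16.6 rad/s.)

σ ≈ 10.6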